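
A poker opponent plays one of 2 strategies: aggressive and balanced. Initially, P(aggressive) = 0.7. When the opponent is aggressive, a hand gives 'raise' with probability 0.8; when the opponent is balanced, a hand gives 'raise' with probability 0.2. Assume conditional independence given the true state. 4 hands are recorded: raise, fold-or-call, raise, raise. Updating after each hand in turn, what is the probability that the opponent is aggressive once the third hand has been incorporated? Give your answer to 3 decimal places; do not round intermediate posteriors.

0.903

Each posterior becomes the prior for the next update.
After 'raise': P(aggressive) = 0.8·0.7000 / (0.8·0.7000 + 0.2·0.3000) ≈ 0.9032
After 'fold-or-call': P(aggressive) = 0.2·0.9032 / (0.2·0.9032 + 0.8·0.0968) ≈ 0.7000
After 'raise': P(aggressive) = 0.8·0.7000 / (0.8·0.7000 + 0.2·0.3000) ≈ 0.9032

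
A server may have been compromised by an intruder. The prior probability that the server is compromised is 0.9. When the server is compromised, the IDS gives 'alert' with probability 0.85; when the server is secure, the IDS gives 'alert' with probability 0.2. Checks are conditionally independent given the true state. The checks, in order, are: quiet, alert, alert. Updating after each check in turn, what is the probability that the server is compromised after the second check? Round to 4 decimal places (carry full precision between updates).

0.8776

After 'quiet': P(compromised) = 0.15·0.9000 / (0.15·0.9000 + 0.8·0.1000) ≈ 0.6279
After 'alert': P(compromised) = 0.85·0.6279 / (0.85·0.6279 + 0.2·0.3721) ≈ 0.8776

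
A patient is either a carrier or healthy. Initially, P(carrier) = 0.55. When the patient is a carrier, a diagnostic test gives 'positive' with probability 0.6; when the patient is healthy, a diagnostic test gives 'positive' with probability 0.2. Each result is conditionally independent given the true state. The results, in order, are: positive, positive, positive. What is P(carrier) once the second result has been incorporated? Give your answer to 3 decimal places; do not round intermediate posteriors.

After 'positive': P(carrier) = 0.6·0.5500 / (0.6·0.5500 + 0.2·0.4500) ≈ 0.7857
After 'positive': P(carrier) = 0.6·0.7857 / (0.6·0.7857 + 0.2·0.2143) ≈ 0.9167

0.917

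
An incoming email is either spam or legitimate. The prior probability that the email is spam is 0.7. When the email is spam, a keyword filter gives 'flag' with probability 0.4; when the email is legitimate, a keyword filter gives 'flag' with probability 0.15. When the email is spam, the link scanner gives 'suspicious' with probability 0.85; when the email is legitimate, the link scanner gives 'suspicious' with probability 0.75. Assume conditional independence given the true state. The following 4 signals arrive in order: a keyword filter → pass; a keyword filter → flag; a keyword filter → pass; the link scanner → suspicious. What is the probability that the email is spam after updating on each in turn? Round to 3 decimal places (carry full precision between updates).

0.778

After a keyword filter='pass': P(spam) = 0.6·0.7000 / (0.6·0.7000 + 0.85·0.3000) ≈ 0.6222
After a keyword filter='flag': P(spam) = 0.4·0.6222 / (0.4·0.6222 + 0.15·0.3778) ≈ 0.8145
After a keyword filter='pass': P(spam) = 0.6·0.8145 / (0.6·0.8145 + 0.85·0.1855) ≈ 0.7561
After the link scanner='suspicious': P(spam) = 0.85·0.7561 / (0.85·0.7561 + 0.75·0.2439) ≈ 0.7785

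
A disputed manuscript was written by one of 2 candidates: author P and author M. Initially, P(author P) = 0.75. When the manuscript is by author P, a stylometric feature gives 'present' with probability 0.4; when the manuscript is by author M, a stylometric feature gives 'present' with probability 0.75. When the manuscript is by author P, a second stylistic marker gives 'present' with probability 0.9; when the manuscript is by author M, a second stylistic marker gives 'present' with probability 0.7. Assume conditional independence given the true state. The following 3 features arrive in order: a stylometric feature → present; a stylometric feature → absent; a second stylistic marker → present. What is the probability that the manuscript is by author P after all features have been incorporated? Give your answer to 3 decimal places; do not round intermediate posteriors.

Each posterior becomes the prior for the next update.
After a stylometric feature='present': P(author P) = 0.4·0.7500 / (0.4·0.7500 + 0.75·0.2500) ≈ 0.6154
After a stylometric feature='absent': P(author P) = 0.6·0.6154 / (0.6·0.6154 + 0.25·0.3846) ≈ 0.7934
After a second stylistic marker='present': P(author P) = 0.9·0.7934 / (0.9·0.7934 + 0.7·0.2066) ≈ 0.8316

0.832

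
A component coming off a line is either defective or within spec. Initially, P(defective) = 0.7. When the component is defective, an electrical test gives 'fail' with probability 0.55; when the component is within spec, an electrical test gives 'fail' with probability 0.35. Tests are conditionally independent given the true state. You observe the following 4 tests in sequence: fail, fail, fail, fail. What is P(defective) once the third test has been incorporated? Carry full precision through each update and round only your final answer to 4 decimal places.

After 'fail': P(defective) = 0.55·0.7000 / (0.55·0.7000 + 0.35·0.3000) ≈ 0.7857
After 'fail': P(defective) = 0.55·0.7857 / (0.55·0.7857 + 0.35·0.2143) ≈ 0.8521
After 'fail': P(defective) = 0.55·0.8521 / (0.55·0.8521 + 0.35·0.1479) ≈ 0.9005

0.9005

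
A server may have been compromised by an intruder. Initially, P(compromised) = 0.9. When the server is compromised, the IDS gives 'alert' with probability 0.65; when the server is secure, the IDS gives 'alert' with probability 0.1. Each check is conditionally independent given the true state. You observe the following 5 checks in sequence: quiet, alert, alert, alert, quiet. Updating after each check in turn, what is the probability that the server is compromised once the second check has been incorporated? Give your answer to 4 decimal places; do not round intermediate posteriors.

0.9579

Each posterior becomes the prior for the next update.
After 'quiet': P(compromised) = 0.35·0.9000 / (0.35·0.9000 + 0.9·0.1000) ≈ 0.7778
After 'alert': P(compromised) = 0.65·0.7778 / (0.65·0.7778 + 0.1·0.2222) ≈ 0.9579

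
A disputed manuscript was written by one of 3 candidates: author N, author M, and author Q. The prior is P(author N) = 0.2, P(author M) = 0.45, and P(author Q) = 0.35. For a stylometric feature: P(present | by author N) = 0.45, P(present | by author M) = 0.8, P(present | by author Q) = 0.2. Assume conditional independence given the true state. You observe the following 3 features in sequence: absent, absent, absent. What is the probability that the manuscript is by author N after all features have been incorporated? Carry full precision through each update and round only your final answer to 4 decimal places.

After 'absent': normaliser = 0.55·0.2000 + 0.2·0.4500 + 0.8·0.3500; P(author N) ≈ 0.2292, P(author M) ≈ 0.1875, P(author Q) ≈ 0.5833
After 'absent': normaliser = 0.55·0.2292 + 0.2·0.1875 + 0.8·0.5833; P(author N) ≈ 0.2000, P(author M) ≈ 0.0595, P(author Q) ≈ 0.7405
After 'absent': normaliser = 0.55·0.2000 + 0.2·0.0595 + 0.8·0.7405; P(author N) ≈ 0.1540, P(author M) ≈ 0.0167, P(author Q) ≈ 0.8293

0.1540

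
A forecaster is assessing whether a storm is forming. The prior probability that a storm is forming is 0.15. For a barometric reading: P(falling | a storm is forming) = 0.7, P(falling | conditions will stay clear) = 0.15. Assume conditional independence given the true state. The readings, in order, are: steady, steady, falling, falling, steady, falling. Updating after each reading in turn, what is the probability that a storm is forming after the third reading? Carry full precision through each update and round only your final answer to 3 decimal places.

0.093

After 'steady': P(storm) = 0.3·0.1500 / (0.3·0.1500 + 0.85·0.8500) ≈ 0.0586
After 'steady': P(storm) = 0.3·0.0586 / (0.3·0.0586 + 0.85·0.9414) ≈ 0.0215
After 'falling': P(storm) = 0.7·0.0215 / (0.7·0.0215 + 0.15·0.9785) ≈ 0.0930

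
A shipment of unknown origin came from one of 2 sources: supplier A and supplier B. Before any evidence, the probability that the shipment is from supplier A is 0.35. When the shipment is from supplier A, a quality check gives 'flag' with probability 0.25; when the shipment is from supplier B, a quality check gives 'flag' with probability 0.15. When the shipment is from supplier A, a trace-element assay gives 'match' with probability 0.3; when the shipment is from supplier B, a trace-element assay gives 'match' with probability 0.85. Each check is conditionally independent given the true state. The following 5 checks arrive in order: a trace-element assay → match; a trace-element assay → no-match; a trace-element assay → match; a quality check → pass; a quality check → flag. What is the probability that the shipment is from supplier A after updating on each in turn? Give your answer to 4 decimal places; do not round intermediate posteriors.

After a trace-element assay='match': P(supplier A) = 0.3·0.3500 / (0.3·0.3500 + 0.85·0.6500) ≈ 0.1597
After a trace-element assay='no-match': P(supplier A) = 0.7·0.1597 / (0.7·0.1597 + 0.15·0.8403) ≈ 0.4700
After a trace-element assay='match': P(supplier A) = 0.3·0.4700 / (0.3·0.4700 + 0.85·0.5300) ≈ 0.2384
After a quality check='pass': P(supplier A) = 0.75·0.2384 / (0.75·0.2384 + 0.85·0.7616) ≈ 0.2164
After a quality check='flag': P(supplier A) = 0.25·0.2164 / (0.25·0.2164 + 0.15·0.7836) ≈ 0.3152

0.3152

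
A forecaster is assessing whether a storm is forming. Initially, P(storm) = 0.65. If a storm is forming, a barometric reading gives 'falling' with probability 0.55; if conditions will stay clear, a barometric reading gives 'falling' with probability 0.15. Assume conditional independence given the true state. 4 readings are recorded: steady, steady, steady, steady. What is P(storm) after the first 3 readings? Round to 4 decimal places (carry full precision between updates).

After 'steady': P(storm) = 0.45·0.6500 / (0.45·0.6500 + 0.85·0.3500) ≈ 0.4958
After 'steady': P(storm) = 0.45·0.4958 / (0.45·0.4958 + 0.85·0.5042) ≈ 0.3423
After 'steady': P(storm) = 0.45·0.3423 / (0.45·0.3423 + 0.85·0.6577) ≈ 0.2160

0.2160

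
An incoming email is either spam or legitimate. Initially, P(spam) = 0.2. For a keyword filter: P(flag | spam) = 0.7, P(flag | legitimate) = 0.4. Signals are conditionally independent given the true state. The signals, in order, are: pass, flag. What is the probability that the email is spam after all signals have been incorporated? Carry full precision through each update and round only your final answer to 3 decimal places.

After 'pass': P(spam) = 0.3·0.2000 / (0.3·0.2000 + 0.6·0.8000) ≈ 0.1111
After 'flag': P(spam) = 0.7·0.1111 / (0.7·0.1111 + 0.4·0.8889) ≈ 0.1795

0.179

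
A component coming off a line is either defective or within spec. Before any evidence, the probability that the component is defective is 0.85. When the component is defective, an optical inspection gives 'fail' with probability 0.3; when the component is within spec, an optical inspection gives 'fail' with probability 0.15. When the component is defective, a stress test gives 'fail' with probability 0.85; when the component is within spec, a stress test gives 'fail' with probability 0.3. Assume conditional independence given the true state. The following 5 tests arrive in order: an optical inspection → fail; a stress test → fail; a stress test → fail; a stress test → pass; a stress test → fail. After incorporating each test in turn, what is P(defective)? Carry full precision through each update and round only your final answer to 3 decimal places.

After an optical inspection='fail': P(defective) = 0.3·0.8500 / (0.3·0.8500 + 0.15·0.1500) ≈ 0.9189
After a stress test='fail': P(defective) = 0.85·0.9189 / (0.85·0.9189 + 0.3·0.0811) ≈ 0.9698
After a stress test='fail': P(defective) = 0.85·0.9698 / (0.85·0.9698 + 0.3·0.0302) ≈ 0.9891
After a stress test='pass': P(defective) = 0.15·0.9891 / (0.15·0.9891 + 0.7·0.0109) ≈ 0.9512
After a stress test='fail': P(defective) = 0.85·0.9512 / (0.85·0.9512 + 0.3·0.0488) ≈ 0.9822

0.982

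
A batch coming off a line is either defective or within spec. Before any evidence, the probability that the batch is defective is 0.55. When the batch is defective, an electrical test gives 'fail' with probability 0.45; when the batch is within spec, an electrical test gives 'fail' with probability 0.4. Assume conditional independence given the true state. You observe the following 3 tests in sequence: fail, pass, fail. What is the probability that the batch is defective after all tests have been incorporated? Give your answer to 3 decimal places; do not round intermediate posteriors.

After 'fail': P(defective) = 0.45·0.5500 / (0.45·0.5500 + 0.4·0.4500) ≈ 0.5789
After 'pass': P(defective) = 0.55·0.5789 / (0.55·0.5789 + 0.6·0.4211) ≈ 0.5576
After 'fail': P(defective) = 0.45·0.5576 / (0.45·0.5576 + 0.4·0.4424) ≈ 0.5864

0.586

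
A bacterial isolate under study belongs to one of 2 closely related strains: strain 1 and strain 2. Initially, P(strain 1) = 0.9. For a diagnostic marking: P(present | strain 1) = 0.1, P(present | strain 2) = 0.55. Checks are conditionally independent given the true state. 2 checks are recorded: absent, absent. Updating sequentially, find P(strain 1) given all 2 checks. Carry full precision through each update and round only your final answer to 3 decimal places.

0.973

Each posterior becomes the prior for the next update.
After 'absent': P(strain 1) = 0.9·0.9000 / (0.9·0.9000 + 0.45·0.1000) ≈ 0.9474
After 'absent': P(strain 1) = 0.9·0.9474 / (0.9·0.9474 + 0.45·0.0526) ≈ 0.9730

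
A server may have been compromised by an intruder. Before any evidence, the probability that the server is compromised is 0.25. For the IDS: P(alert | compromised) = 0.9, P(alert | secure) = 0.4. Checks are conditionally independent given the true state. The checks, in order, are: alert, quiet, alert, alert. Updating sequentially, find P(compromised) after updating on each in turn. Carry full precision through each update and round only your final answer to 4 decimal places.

0.3876

Each posterior becomes the prior for the next update.
After 'alert': P(compromised) = 0.9·0.2500 / (0.9·0.2500 + 0.4·0.7500) ≈ 0.4286
After 'quiet': P(compromised) = 0.1·0.4286 / (0.1·0.4286 + 0.6·0.5714) ≈ 0.1111
After 'alert': P(compromised) = 0.9·0.1111 / (0.9·0.1111 + 0.4·0.8889) ≈ 0.2195
After 'alert': P(compromised) = 0.9·0.2195 / (0.9·0.2195 + 0.4·0.7805) ≈ 0.3876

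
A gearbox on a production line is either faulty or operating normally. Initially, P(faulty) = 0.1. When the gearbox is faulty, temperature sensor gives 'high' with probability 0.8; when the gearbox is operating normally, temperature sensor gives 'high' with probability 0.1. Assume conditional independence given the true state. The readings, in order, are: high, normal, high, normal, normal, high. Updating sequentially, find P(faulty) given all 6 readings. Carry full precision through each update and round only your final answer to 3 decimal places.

After 'high': P(faulty) = 0.8·0.1000 / (0.8·0.1000 + 0.1·0.9000) ≈ 0.4706
After 'normal': P(faulty) = 0.2·0.4706 / (0.2·0.4706 + 0.9·0.5294) ≈ 0.1649
After 'high': P(faulty) = 0.8·0.1649 / (0.8·0.1649 + 0.1·0.8351) ≈ 0.6124
After 'normal': P(faulty) = 0.2·0.6124 / (0.2·0.6124 + 0.9·0.3876) ≈ 0.2599
After 'normal': P(faulty) = 0.2·0.2599 / (0.2·0.2599 + 0.9·0.7401) ≈ 0.0724
After 'high': P(faulty) = 0.8·0.0724 / (0.8·0.0724 + 0.1·0.9276) ≈ 0.3843

0.384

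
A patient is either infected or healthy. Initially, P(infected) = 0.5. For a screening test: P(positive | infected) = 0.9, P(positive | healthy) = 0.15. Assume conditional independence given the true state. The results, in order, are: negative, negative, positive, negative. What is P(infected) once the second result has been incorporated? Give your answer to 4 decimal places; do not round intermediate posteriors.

0.0137

Apply Bayes' rule sequentially, carrying P(infected) forward.
After 'negative': P(infected) = 0.1·0.5000 / (0.1·0.5000 + 0.85·0.5000) ≈ 0.1053
After 'negative': P(infected) = 0.1·0.1053 / (0.1·0.1053 + 0.85·0.8947) ≈ 0.0137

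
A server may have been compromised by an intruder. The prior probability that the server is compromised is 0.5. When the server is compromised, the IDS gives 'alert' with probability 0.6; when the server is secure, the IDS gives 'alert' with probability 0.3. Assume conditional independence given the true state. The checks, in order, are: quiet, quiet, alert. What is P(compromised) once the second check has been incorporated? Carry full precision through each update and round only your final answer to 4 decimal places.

Each posterior becomes the prior for the next update.
After 'quiet': P(compromised) = 0.4·0.5000 / (0.4·0.5000 + 0.7·0.5000) ≈ 0.3636
After 'quiet': P(compromised) = 0.4·0.3636 / (0.4·0.3636 + 0.7·0.6364) ≈ 0.2462

0.2462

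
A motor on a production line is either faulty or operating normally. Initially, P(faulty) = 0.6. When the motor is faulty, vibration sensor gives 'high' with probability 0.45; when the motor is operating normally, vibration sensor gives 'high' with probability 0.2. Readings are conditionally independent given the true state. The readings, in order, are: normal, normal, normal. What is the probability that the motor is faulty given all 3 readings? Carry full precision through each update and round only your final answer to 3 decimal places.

0.328

Each posterior becomes the prior for the next update.
After 'normal': P(faulty) = 0.55·0.6000 / (0.55·0.6000 + 0.8·0.4000) ≈ 0.5077
After 'normal': P(faulty) = 0.55·0.5077 / (0.55·0.5077 + 0.8·0.4923) ≈ 0.4149
After 'normal': P(faulty) = 0.55·0.4149 / (0.55·0.4149 + 0.8·0.5851) ≈ 0.3277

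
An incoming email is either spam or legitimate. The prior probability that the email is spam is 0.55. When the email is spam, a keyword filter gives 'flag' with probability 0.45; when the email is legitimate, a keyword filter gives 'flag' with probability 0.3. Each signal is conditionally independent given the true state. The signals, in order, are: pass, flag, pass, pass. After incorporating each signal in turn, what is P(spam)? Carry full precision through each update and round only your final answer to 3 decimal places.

0.471

After 'pass': P(spam) = 0.55·0.5500 / (0.55·0.5500 + 0.7·0.4500) ≈ 0.4899
After 'flag': P(spam) = 0.45·0.4899 / (0.45·0.4899 + 0.3·0.5101) ≈ 0.5902
After 'pass': P(spam) = 0.55·0.5902 / (0.55·0.5902 + 0.7·0.4098) ≈ 0.5309
After 'pass': P(spam) = 0.55·0.5309 / (0.55·0.5309 + 0.7·0.4691) ≈ 0.4707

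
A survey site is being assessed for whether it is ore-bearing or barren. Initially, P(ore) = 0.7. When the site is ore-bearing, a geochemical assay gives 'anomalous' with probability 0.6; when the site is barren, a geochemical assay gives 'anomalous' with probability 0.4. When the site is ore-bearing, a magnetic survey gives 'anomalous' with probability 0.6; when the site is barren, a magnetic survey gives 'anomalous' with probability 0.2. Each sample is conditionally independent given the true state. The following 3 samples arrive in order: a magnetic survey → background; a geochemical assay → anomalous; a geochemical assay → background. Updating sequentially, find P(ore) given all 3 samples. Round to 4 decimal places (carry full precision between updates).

After a magnetic survey='background': P(ore) = 0.4·0.7000 / (0.4·0.7000 + 0.8·0.3000) ≈ 0.5385
After a geochemical assay='anomalous': P(ore) = 0.6·0.5385 / (0.6·0.5385 + 0.4·0.4615) ≈ 0.6364
After a geochemical assay='background': P(ore) = 0.4·0.6364 / (0.4·0.6364 + 0.6·0.3636) ≈ 0.5385

0.5385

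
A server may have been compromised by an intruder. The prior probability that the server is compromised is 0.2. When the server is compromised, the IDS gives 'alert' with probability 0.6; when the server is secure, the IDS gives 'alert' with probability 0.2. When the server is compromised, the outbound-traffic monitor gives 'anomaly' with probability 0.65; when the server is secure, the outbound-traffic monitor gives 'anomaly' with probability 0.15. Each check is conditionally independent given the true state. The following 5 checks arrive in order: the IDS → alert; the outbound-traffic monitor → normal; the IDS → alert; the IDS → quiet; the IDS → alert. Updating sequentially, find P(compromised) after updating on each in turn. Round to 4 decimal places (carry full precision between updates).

0.5815

Apply Bayes' rule sequentially, carrying P(compromised) forward.
After the IDS='alert': P(compromised) = 0.6·0.2000 / (0.6·0.2000 + 0.2·0.8000) ≈ 0.4286
After the outbound-traffic monitor='normal': P(compromised) = 0.35·0.4286 / (0.35·0.4286 + 0.85·0.5714) ≈ 0.2360
After the IDS='alert': P(compromised) = 0.6·0.2360 / (0.6·0.2360 + 0.2·0.7640) ≈ 0.4809
After the IDS='quiet': P(compromised) = 0.4·0.4809 / (0.4·0.4809 + 0.8·0.5191) ≈ 0.3166
After the IDS='alert': P(compromised) = 0.6·0.3166 / (0.6·0.3166 + 0.2·0.6834) ≈ 0.5815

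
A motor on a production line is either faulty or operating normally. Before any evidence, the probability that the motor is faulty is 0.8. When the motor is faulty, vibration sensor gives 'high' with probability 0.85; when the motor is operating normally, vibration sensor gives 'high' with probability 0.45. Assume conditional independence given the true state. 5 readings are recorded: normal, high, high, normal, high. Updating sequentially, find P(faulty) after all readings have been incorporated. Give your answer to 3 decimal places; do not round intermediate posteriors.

Each posterior becomes the prior for the next update.
After 'normal': P(faulty) = 0.15·0.8000 / (0.15·0.8000 + 0.55·0.2000) ≈ 0.5217
After 'high': P(faulty) = 0.85·0.5217 / (0.85·0.5217 + 0.45·0.4783) ≈ 0.6733
After 'high': P(faulty) = 0.85·0.6733 / (0.85·0.6733 + 0.45·0.3267) ≈ 0.7956
After 'normal': P(faulty) = 0.15·0.7956 / (0.15·0.7956 + 0.55·0.2044) ≈ 0.5149
After 'high': P(faulty) = 0.85·0.5149 / (0.85·0.5149 + 0.45·0.4851) ≈ 0.6672

0.667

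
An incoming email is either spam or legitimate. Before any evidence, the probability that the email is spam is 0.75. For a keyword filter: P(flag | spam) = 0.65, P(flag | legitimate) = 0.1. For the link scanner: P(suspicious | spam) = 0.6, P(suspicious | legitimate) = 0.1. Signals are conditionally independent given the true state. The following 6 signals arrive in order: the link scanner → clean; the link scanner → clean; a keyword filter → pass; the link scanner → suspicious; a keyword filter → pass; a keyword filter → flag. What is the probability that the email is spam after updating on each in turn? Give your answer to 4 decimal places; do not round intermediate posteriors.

Each posterior becomes the prior for the next update.
After the link scanner='clean': P(spam) = 0.4·0.7500 / (0.4·0.7500 + 0.9·0.2500) ≈ 0.5714
After the link scanner='clean': P(spam) = 0.4·0.5714 / (0.4·0.5714 + 0.9·0.4286) ≈ 0.3721
After a keyword filter='pass': P(spam) = 0.35·0.3721 / (0.35·0.3721 + 0.9·0.6279) ≈ 0.1873
After the link scanner='suspicious': P(spam) = 0.6·0.1873 / (0.6·0.1873 + 0.1·0.8127) ≈ 0.5803
After a keyword filter='pass': P(spam) = 0.35·0.5803 / (0.35·0.5803 + 0.9·0.4197) ≈ 0.3497
After a keyword filter='flag': P(spam) = 0.65·0.3497 / (0.65·0.3497 + 0.1·0.6503) ≈ 0.7775

0.7775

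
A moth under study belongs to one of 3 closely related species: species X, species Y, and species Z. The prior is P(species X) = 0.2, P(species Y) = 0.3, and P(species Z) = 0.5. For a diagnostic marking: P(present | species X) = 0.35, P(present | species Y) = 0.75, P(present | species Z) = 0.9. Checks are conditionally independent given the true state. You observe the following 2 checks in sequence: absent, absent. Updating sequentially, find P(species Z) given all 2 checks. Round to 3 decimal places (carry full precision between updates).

0.046

After 'absent': normaliser = 0.65·0.2000 + 0.25·0.3000 + 0.1·0.5000; P(species X) ≈ 0.5098, P(species Y) ≈ 0.2941, P(species Z) ≈ 0.1961
After 'absent': normaliser = 0.65·0.5098 + 0.25·0.2941 + 0.1·0.1961; P(species X) ≈ 0.7806, P(species Y) ≈ 0.1732, P(species Z) ≈ 0.0462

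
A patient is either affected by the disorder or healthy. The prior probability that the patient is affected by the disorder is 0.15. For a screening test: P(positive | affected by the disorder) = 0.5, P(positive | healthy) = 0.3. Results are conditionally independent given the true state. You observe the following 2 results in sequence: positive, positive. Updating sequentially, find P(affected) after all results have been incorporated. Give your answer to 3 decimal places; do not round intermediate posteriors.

0.329

Apply Bayes' rule sequentially, carrying P(affected) forward.
After 'positive': P(affected) = 0.5·0.1500 / (0.5·0.1500 + 0.3·0.8500) ≈ 0.2273
After 'positive': P(affected) = 0.5·0.2273 / (0.5·0.2273 + 0.3·0.7727) ≈ 0.3289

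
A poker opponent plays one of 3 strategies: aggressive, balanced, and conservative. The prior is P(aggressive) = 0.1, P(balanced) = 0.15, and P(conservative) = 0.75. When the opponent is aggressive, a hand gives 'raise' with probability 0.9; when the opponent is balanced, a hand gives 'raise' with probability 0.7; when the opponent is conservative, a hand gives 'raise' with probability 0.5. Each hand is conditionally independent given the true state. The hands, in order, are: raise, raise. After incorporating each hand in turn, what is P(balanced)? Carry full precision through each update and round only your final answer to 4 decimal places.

0.2149

After 'raise': normaliser = 0.9·0.1000 + 0.7·0.1500 + 0.5·0.7500; P(aggressive) ≈ 0.1579, P(balanced) ≈ 0.1842, P(conservative) ≈ 0.6579
After 'raise': normaliser = 0.9·0.1579 + 0.7·0.1842 + 0.5·0.6579; P(aggressive) ≈ 0.2368, P(balanced) ≈ 0.2149, P(conservative) ≈ 0.5482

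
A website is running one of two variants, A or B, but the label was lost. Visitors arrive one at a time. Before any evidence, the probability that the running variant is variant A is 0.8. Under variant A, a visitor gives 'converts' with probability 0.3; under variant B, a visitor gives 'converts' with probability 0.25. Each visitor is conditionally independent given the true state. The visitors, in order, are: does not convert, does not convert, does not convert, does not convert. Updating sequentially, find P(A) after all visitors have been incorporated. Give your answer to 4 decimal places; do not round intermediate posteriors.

Each posterior becomes the prior for the next update.
After 'does not convert': P(A) = 0.7·0.8000 / (0.7·0.8000 + 0.75·0.2000) ≈ 0.7887
After 'does not convert': P(A) = 0.7·0.7887 / (0.7·0.7887 + 0.75·0.2113) ≈ 0.7770
After 'does not convert': P(A) = 0.7·0.7770 / (0.7·0.7770 + 0.75·0.2230) ≈ 0.7648
After 'does not convert': P(A) = 0.7·0.7648 / (0.7·0.7648 + 0.75·0.2352) ≈ 0.7522

0.7522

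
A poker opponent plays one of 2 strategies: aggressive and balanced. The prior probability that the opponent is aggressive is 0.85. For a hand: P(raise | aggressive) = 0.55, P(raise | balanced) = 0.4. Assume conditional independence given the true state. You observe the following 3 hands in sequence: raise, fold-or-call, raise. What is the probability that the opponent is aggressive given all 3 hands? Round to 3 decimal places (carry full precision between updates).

0.889

Each posterior becomes the prior for the next update.
After 'raise': P(aggressive) = 0.55·0.8500 / (0.55·0.8500 + 0.4·0.1500) ≈ 0.8863
After 'fold-or-call': P(aggressive) = 0.45·0.8863 / (0.45·0.8863 + 0.6·0.1137) ≈ 0.8539
After 'raise': P(aggressive) = 0.55·0.8539 / (0.55·0.8539 + 0.4·0.1461) ≈ 0.8893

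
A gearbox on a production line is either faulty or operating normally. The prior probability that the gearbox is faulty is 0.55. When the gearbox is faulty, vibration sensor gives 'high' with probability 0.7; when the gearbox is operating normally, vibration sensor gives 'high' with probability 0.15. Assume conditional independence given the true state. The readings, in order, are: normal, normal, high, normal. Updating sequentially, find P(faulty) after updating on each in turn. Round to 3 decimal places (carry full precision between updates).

After 'normal': P(faulty) = 0.3·0.5500 / (0.3·0.5500 + 0.85·0.4500) ≈ 0.3014
After 'normal': P(faulty) = 0.3·0.3014 / (0.3·0.3014 + 0.85·0.6986) ≈ 0.1321
After 'high': P(faulty) = 0.7·0.1321 / (0.7·0.1321 + 0.15·0.8679) ≈ 0.4154
After 'normal': P(faulty) = 0.3·0.4154 / (0.3·0.4154 + 0.85·0.5846) ≈ 0.2005

0.200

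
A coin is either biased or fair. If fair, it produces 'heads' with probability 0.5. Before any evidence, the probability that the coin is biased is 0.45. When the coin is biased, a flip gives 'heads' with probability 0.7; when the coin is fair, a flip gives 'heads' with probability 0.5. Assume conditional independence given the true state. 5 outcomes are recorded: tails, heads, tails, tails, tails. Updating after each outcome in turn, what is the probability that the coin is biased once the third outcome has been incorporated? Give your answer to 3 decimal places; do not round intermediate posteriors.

After 'tails': P(biased) = 0.3·0.4500 / (0.3·0.4500 + 0.5·0.5500) ≈ 0.3293
After 'heads': P(biased) = 0.7·0.3293 / (0.7·0.3293 + 0.5·0.6707) ≈ 0.4073
After 'tails': P(biased) = 0.3·0.4073 / (0.3·0.4073 + 0.5·0.5927) ≈ 0.2920

0.292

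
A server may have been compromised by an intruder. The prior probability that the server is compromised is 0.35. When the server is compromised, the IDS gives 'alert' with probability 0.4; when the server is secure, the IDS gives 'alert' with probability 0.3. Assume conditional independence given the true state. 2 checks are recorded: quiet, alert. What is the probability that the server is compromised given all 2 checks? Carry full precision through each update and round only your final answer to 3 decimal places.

0.381

After 'quiet': P(compromised) = 0.6·0.3500 / (0.6·0.3500 + 0.7·0.6500) ≈ 0.3158
After 'alert': P(compromised) = 0.4·0.3158 / (0.4·0.3158 + 0.3·0.6842) ≈ 0.3810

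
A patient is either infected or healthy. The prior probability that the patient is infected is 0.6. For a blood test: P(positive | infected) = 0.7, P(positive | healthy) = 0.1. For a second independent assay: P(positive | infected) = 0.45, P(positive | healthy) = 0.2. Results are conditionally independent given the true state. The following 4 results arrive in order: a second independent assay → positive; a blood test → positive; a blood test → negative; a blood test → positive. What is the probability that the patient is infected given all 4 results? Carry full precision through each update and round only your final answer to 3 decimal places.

0.982

Each posterior becomes the prior for the next update.
After a second independent assay='positive': P(infected) = 0.45·0.6000 / (0.45·0.6000 + 0.2·0.4000) ≈ 0.7714
After a blood test='positive': P(infected) = 0.7·0.7714 / (0.7·0.7714 + 0.1·0.2286) ≈ 0.9594
After a blood test='negative': P(infected) = 0.3·0.9594 / (0.3·0.9594 + 0.9·0.0406) ≈ 0.8873
After a blood test='positive': P(infected) = 0.7·0.8873 / (0.7·0.8873 + 0.1·0.1127) ≈ 0.9822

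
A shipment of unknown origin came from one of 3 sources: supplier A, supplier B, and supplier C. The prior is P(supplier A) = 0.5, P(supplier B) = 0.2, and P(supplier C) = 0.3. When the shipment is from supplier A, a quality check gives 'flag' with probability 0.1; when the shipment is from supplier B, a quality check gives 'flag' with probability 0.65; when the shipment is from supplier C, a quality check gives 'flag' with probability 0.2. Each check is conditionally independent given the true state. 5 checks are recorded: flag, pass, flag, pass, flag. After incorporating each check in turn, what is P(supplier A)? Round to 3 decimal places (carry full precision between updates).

0.047

After 'flag': normaliser = 0.1·0.5000 + 0.65·0.2000 + 0.2·0.3000; P(supplier A) ≈ 0.2083, P(supplier B) ≈ 0.5417, P(supplier C) ≈ 0.2500
After 'pass': normaliser = 0.9·0.2083 + 0.35·0.5417 + 0.8·0.2500; P(supplier A) ≈ 0.3249, P(supplier B) ≈ 0.3285, P(supplier C) ≈ 0.3466
After 'flag': normaliser = 0.1·0.3249 + 0.65·0.3285 + 0.2·0.3466; P(supplier A) ≈ 0.1030, P(supplier B) ≈ 0.6772, P(supplier C) ≈ 0.2198
After 'pass': normaliser = 0.9·0.1030 + 0.35·0.6772 + 0.8·0.2198; P(supplier A) ≈ 0.1834, P(supplier B) ≈ 0.4688, P(supplier C) ≈ 0.3478
After 'flag': normaliser = 0.1·0.1834 + 0.65·0.4688 + 0.2·0.3478; P(supplier A) ≈ 0.0467, P(supplier B) ≈ 0.7761, P(supplier C) ≈ 0.1772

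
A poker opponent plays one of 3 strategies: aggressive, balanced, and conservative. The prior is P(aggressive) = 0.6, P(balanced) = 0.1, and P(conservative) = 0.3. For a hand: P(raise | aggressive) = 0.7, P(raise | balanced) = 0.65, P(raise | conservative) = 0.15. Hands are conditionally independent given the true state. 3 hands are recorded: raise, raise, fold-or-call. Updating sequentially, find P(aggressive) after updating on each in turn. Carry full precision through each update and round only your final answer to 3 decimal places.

After 'raise': normaliser = 0.7·0.6000 + 0.65·0.1000 + 0.15·0.3000; P(aggressive) ≈ 0.7925, P(balanced) ≈ 0.1226, P(conservative) ≈ 0.0849
After 'raise': normaliser = 0.7·0.7925 + 0.65·0.1226 + 0.15·0.0849; P(aggressive) ≈ 0.8571, P(balanced) ≈ 0.1232, P(conservative) ≈ 0.0197
After 'fold-or-call': normaliser = 0.3·0.8571 + 0.35·0.1232 + 0.85·0.0197; P(aggressive) ≈ 0.8112, P(balanced) ≈ 0.1360, P(conservative) ≈ 0.0528

0.811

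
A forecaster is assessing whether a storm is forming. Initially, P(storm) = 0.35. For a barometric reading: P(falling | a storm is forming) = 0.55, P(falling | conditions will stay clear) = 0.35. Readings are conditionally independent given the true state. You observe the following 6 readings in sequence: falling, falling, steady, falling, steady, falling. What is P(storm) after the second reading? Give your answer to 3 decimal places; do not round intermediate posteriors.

Apply Bayes' rule sequentially, carrying P(storm) forward.
After 'falling': P(storm) = 0.55·0.3500 / (0.55·0.3500 + 0.35·0.6500) ≈ 0.4583
After 'falling': P(storm) = 0.55·0.4583 / (0.55·0.4583 + 0.35·0.5417) ≈ 0.5708

0.571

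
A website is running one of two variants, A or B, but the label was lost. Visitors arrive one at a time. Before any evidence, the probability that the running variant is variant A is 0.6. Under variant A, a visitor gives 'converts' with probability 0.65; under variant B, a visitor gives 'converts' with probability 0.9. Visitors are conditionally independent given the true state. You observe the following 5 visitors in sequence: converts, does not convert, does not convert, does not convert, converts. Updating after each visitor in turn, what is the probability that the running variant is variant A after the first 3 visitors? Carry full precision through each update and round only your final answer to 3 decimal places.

0.930

After 'converts': P(A) = 0.65·0.6000 / (0.65·0.6000 + 0.9·0.4000) ≈ 0.5200
After 'does not convert': P(A) = 0.35·0.5200 / (0.35·0.5200 + 0.1·0.4800) ≈ 0.7913
After 'does not convert': P(A) = 0.35·0.7913 / (0.35·0.7913 + 0.1·0.2087) ≈ 0.9299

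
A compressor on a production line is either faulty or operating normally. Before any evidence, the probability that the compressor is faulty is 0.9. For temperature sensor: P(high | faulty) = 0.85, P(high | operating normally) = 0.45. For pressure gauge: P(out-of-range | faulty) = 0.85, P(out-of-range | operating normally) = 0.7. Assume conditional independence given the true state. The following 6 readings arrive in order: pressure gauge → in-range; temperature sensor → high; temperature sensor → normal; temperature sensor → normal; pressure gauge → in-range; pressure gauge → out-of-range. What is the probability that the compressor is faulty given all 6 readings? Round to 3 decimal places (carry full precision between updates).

0.277

After pressure gauge='in-range': P(faulty) = 0.15·0.9000 / (0.15·0.9000 + 0.3·0.1000) ≈ 0.8182
After temperature sensor='high': P(faulty) = 0.85·0.8182 / (0.85·0.8182 + 0.45·0.1818) ≈ 0.8947
After temperature sensor='normal': P(faulty) = 0.15·0.8947 / (0.15·0.8947 + 0.55·0.1053) ≈ 0.6986
After temperature sensor='normal': P(faulty) = 0.15·0.6986 / (0.15·0.6986 + 0.55·0.3014) ≈ 0.3873
After pressure gauge='in-range': P(faulty) = 0.15·0.3873 / (0.15·0.3873 + 0.3·0.6127) ≈ 0.2402
After pressure gauge='out-of-range': P(faulty) = 0.85·0.2402 / (0.85·0.2402 + 0.7·0.7598) ≈ 0.2774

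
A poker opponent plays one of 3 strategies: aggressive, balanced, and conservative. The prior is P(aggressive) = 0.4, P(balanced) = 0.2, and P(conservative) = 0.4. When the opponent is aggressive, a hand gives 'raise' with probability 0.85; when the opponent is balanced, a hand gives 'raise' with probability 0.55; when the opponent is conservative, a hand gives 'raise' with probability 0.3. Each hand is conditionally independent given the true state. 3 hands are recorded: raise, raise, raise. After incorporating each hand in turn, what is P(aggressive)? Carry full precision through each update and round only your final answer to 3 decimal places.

After 'raise': normaliser = 0.85·0.4000 + 0.55·0.2000 + 0.3·0.4000; P(aggressive) ≈ 0.5965, P(balanced) ≈ 0.1930, P(conservative) ≈ 0.2105
After 'raise': normaliser = 0.85·0.5965 + 0.55·0.1930 + 0.3·0.2105; P(aggressive) ≈ 0.7497, P(balanced) ≈ 0.1569, P(conservative) ≈ 0.0934
After 'raise': normaliser = 0.85·0.7497 + 0.55·0.1569 + 0.3·0.0934; P(aggressive) ≈ 0.8479, P(balanced) ≈ 0.1149, P(conservative) ≈ 0.0373

0.848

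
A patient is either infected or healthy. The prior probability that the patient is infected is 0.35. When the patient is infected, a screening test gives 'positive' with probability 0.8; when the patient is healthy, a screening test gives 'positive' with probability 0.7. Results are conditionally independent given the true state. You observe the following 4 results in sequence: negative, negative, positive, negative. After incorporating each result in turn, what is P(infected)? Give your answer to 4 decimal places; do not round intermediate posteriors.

After 'negative': P(infected) = 0.2·0.3500 / (0.2·0.3500 + 0.3·0.6500) ≈ 0.2642
After 'negative': P(infected) = 0.2·0.2642 / (0.2·0.2642 + 0.3·0.7358) ≈ 0.1931
After 'positive': P(infected) = 0.8·0.1931 / (0.8·0.1931 + 0.7·0.8069) ≈ 0.2148
After 'negative': P(infected) = 0.2·0.2148 / (0.2·0.2148 + 0.3·0.7852) ≈ 0.1542

0.1542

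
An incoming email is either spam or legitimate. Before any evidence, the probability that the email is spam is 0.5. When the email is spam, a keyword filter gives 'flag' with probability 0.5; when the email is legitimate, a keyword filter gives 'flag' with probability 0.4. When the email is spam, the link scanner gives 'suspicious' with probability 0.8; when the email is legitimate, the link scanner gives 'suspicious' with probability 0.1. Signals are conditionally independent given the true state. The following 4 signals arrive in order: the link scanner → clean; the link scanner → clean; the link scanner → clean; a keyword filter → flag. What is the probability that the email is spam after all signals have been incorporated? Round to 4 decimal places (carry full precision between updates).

Each posterior becomes the prior for the next update.
After the link scanner='clean': P(spam) = 0.2·0.5000 / (0.2·0.5000 + 0.9·0.5000) ≈ 0.1818
After the link scanner='clean': P(spam) = 0.2·0.1818 / (0.2·0.1818 + 0.9·0.8182) ≈ 0.0471
After the link scanner='clean': P(spam) = 0.2·0.0471 / (0.2·0.0471 + 0.9·0.9529) ≈ 0.0109
After a keyword filter='flag': P(spam) = 0.5·0.0109 / (0.5·0.0109 + 0.4·0.9891) ≈ 0.0135

0.0135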